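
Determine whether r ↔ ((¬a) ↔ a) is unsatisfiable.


Truth table over {a, r}:
a | r | φ
---------
F | F | T
T | F | T
F | T | F
T | T | F
Satisfying assignment at row 1: a=F, r=F gives T.

No, it is not a contradiction.


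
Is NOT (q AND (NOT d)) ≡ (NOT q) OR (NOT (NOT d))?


Compare truth tables:
d | q | φ | ψ
-------------
F | F | T | T
T | F | T | T
F | T | F | F
T | T | T | T
The columns φ and ψ agree on every row.

Yes, they are logically equivalent.


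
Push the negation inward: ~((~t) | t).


De Morgan: the negation of a disjunction is the conjunction of the negations.
Distribute ~ across |, flipping it to &, and negate each literal.

t & (~t)


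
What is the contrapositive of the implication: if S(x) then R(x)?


The contrapositive of (P → Q) is (¬Q → ¬P); it is logically equivalent to the original.
Here P = 'S(x)' and Q = 'R(x)'.

If not (R(x)), then not (S(x)).


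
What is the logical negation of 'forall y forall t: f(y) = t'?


Negation flips each quantifier (∀↔∃) and negates the inner predicate.
¬(forall y forall t: φ) = exists y exists t: ¬φ.

exists y exists t: ~(f(y) = t)


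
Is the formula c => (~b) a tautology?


Build the truth table over {b, c}:
b | c | φ
---------
False | False | True
True | False | True
False | True | True
True | True | False
Counterexample at row 4: with b=True, c=True, the formula is False.

No, it is not a tautology.


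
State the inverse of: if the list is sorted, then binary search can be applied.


The inverse of (P → Q) is (¬P → ¬Q). It is equivalent to the converse, not to the original.
Here P = 'the list is sorted' and Q = 'binary search can be applied'.

If not (the list is sorted), then not (binary search can be applied).


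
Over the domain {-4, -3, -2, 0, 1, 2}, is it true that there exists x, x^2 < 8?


Evaluate the predicate on each element: -4:F, -3:F, -2:T, 0:T, 1:T, 2:T.
Witness x = -2 satisfies the predicate.

T


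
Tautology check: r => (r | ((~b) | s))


Build the truth table over {b, r, s}:
b | r | s | φ
-------------
False | False | False | True
True | False | False | True
False | True | False | True
True | True | False | True
False | False | True | True
True | False | True | True
False | True | True | True
True | True | True | True
Every row evaluates to true.

Yes, it is a tautology.


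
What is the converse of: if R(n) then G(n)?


The converse of (P → Q) is (Q → P). It is not in general equivalent to the original.
Here P = 'R(n)' and Q = 'G(n)'.

If G(n), then R(n).


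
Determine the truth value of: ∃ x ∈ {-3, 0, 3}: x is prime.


Evaluate the predicate on each element: -3:F, 0:F, 3:T.
Witness x = 3 satisfies the predicate.

T


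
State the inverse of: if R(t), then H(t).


The inverse of (P → Q) is (¬P → ¬Q). It is equivalent to the converse, not to the original.
Here P = 'R(t)' and Q = 'H(t)'.

If not (R(t)), then not (H(t)).


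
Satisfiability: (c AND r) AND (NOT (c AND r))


Check all 4 assignments over {c, r}:
c | r | φ
---------
F | F | F
T | F | F
F | T | F
T | T | F
No assignment makes the formula true.

Unsatisfiable.


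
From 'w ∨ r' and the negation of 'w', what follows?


Disjunctive syllogism: from (P ∨ Q) and ¬P, infer Q.
One disjunct, 'w', is ruled out; the other must hold.

r


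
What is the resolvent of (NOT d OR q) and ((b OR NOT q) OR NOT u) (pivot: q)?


The clauses contain complementary literals q and NOTq.
Resolution eliminates this pair and disjoins the remaining literals (merging duplicates).

((NOT d OR b) OR NOT u)


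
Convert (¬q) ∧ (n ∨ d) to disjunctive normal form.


Step 1: Distribute ∧ over ∨: (¬q) ∧ (n ∨ d) = ((¬q) ∧ n) ∨ ((¬q) ∧ d).

((¬q) ∧ n) ∨ ((¬q) ∧ d)


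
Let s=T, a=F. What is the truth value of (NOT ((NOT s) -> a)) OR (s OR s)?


Substitute s=T, a=F:
NOT s = F
(NOT s) -> a = F -> F = T
NOT ((NOT s) -> a) = F
s OR s = T OR T = T
(NOT ((NOT s) -> a)) OR (s OR s) = F OR T = T

T


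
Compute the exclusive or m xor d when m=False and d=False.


Exclusive or is true when exactly one operand is true.
Substitute: m=False, d=False.
False xor False evaluates to False.

False


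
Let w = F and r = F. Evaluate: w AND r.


Conjunction is true only when both operands are true.
Substitute: w=F, r=F.
F AND F evaluates to F.

F


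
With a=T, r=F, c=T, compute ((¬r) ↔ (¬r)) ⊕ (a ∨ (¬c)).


Substitute a=T, r=F, c=T:
¬r = T
¬r = T
(¬r) ↔ (¬r) = T ↔ T = T
¬c = F
a ∨ (¬c) = T ∨ F = T
((¬r) ↔ (¬r)) ⊕ (a ∨ (¬c)) = T ⊕ T = F

F


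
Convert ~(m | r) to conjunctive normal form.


Step 1: Apply De Morgan: ¬(m ∨ r) = ¬m ∧ ¬r.

(~m) & (~r)


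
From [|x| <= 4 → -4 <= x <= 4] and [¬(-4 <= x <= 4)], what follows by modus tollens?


Modus tollens: from (P → Q) and ¬Q, infer ¬P.
Q = '-4 <= x <= 4' is denied; since P → Q, P must also fail.

Not (|x| <= 4).


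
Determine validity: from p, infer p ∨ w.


This matches the form of disjunction introduction: the conclusion follows in every model of the premises.

Valid.


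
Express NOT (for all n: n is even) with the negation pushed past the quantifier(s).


¬(for all x: φ) = there exists x: ¬φ, and ¬(there exists x: φ) = for all x: ¬φ.
Apply to the universal statement.

there exists n: NOT(n is even)


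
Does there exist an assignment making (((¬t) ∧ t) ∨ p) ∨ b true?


Search for a satisfying assignment over {b, p, t}.
Try b=T, p=F, t=F: the formula evaluates to T.
A satisfying assignment exists.

Satisfiable.


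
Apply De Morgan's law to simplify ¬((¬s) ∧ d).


De Morgan: the negation of a conjunction is the disjunction of the negations.
Distribute ¬ across ∧, flipping it to ∨, and negate each literal.

s ∨ (¬d)


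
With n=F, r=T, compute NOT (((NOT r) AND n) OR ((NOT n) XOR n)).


Substitute n=F, r=T:
NOT r = F
(NOT r) AND n = F AND F = F
NOT n = T
(NOT n) XOR n = T XOR F = T
((NOT r) AND n) OR ((NOT n) XOR n) = F OR T = T
NOT (((NOT r) AND n) OR ((NOT n) XOR n)) = F

F


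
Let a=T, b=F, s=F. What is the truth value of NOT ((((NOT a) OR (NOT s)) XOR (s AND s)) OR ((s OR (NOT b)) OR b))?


Substitute a=T, b=F, s=F:
NOT a = F
NOT s = T
(NOT a) OR (NOT s) = F OR T = T
s AND s = F AND F = F
((NOT a) OR (NOT s)) XOR (s AND s) = T XOR F = T
NOT b = T
s OR (NOT b) = F OR T = T
(s OR (NOT b)) OR b = T OR F = T
(((NOT a) OR (NOT s)) XOR (s AND s)) OR ((s OR (NOT b)) OR b) = T OR T = T
NOT ((((NOT a) OR (NOT s)) XOR (s AND s)) OR ((s OR (NOT b)) OR b)) = F

F


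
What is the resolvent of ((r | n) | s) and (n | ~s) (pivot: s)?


The clauses contain complementary literals s and ~s.
Resolution eliminates this pair and disjoins the remaining literals (merging duplicates).

(n | r)


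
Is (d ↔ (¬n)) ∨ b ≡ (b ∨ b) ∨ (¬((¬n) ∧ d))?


Compare truth tables:
b | d | n | φ | ψ
-----------------
F | F | F | F | T
T | F | F | T | T
F | T | F | T | F
T | T | F | T | T
F | F | T | T | T
T | F | T | T | T
F | T | T | F | T
T | T | T | T | T
They differ at row 1 (b=F, d=F, n=F): φ=F but ψ=T.

No, they are not logically equivalent.


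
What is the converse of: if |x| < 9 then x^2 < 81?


The converse of (P → Q) is (Q → P). It is not in general equivalent to the original.
Here P = '|x| < 9' and Q = 'x^2 < 81'.

If x^2 < 81, then |x| < 9.


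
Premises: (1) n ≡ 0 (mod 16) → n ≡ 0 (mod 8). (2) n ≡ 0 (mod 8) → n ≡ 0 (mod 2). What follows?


Hypothetical syllogism: from (P → Q) and (Q → R), infer (P → R).
Chain the two implications through the shared middle term 'n ≡ 0 (mod 8)'.

n ≡ 0 (mod 16) → n ≡ 0 (mod 2)


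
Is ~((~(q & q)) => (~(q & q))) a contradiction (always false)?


Truth table over {q}:
q | φ
-----
False | False
True | False
Every row is false.

Yes, it is a contradiction.


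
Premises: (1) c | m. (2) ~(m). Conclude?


Disjunctive syllogism: from (P ∨ Q) and ¬P, infer Q.
One disjunct, 'm', is ruled out; the other must hold.

c


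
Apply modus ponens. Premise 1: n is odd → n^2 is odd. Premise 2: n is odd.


Modus ponens: from (P → Q) and P, infer Q.
P = 'n is odd' is asserted, and P → Q holds, so Q follows.

n^2 is odd.


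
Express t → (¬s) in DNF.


Step 1: Rewrite t → (¬s) as ¬t ∨ (¬s).

(¬t) ∨ (¬s)


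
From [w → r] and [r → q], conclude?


Hypothetical syllogism: from (P → Q) and (Q → R), infer (P → R).
Chain the two implications through the shared middle term 'r'.

w → q


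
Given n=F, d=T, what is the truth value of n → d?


Implication is false only when antecedent is true and consequent is false.
Substitute: n=F, d=T.
F → T evaluates to T.

T


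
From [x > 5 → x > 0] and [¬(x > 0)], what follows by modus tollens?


Modus tollens: from (P → Q) and ¬Q, infer ¬P.
Q = 'x > 0' is denied; since P → Q, P must also fail.

Not (x > 5).


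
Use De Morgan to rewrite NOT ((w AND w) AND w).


De Morgan: the negation of a conjunction is the disjunction of the negations.
Distribute NOT across AND, flipping it to OR, and negate each literal.

((NOT w) OR (NOT w)) OR (NOT w)


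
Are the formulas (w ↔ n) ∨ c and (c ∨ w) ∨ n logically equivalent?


Compare truth tables:
c | n | w | φ | ψ
-----------------
F | F | F | T | F
T | F | F | T | T
F | T | F | F | T
T | T | F | T | T
F | F | T | F | T
T | F | T | T | T
F | T | T | T | T
T | T | T | T | T
They differ at row 1 (c=F, n=F, w=F): φ=T but ψ=F.

No, they are not logically equivalent.


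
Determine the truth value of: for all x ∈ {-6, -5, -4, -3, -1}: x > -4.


Evaluate the predicate on each element: -6:F, -5:F, -4:F, -3:T, -1:T.
Counterexample x = -6 fails the predicate.

F


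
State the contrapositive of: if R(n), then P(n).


The contrapositive of (P → Q) is (¬Q → ¬P); it is logically equivalent to the original.
Here P = 'R(n)' and Q = 'P(n)'.

If not (P(n)), then not (R(n)).


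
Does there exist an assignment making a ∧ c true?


Search for a satisfying assignment over {a, c}.
Try a=T, c=T: the formula evaluates to T.
A satisfying assignment exists.

Satisfiable.


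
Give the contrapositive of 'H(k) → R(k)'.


The contrapositive of (P → Q) is (¬Q → ¬P); it is logically equivalent to the original.
Here P = 'H(k)' and Q = 'R(k)'.

If not (R(k)), then not (H(k)).


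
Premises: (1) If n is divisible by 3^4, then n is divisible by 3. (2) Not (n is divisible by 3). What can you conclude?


Modus tollens: from (P → Q) and ¬Q, infer ¬P.
Q = 'n is divisible by 3' is denied; since P → Q, P must also fail.

Not (n is divisible by 3^4).


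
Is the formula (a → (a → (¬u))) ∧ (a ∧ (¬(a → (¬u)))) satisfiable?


Check all 4 assignments over {a, u}:
a | u | φ
---------
F | F | F
T | F | F
F | T | F
T | T | F
No assignment makes the formula true.

Unsatisfiable.


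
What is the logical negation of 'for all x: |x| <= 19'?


¬(for all x: φ) = there exists x: ¬φ, and ¬(there exists x: φ) = for all x: ¬φ.
Apply to the universal statement.

there exists x: NOT(|x| <= 19)


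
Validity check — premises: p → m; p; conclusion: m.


This matches the form of modus ponens: the conclusion follows in every model of the premises.

Valid.


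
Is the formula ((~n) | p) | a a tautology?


Build the truth table over {a, n, p}:
a | n | p | φ
-------------
False | False | False | True
True | False | False | True
False | True | False | False
True | True | False | True
False | False | True | True
True | False | True | True
False | True | True | True
True | True | True | True
Counterexample at row 3: with a=False, n=True, p=False, the formula is False.

No, it is not a tautology.


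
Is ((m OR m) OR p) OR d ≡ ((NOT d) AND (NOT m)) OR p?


Compare truth tables:
d | m | p | φ | ψ
-----------------
F | F | F | F | T
T | F | F | T | F
F | T | F | T | F
T | T | F | T | F
F | F | T | T | T
T | F | T | T | T
F | T | T | T | T
T | T | T | T | T
They differ at row 1 (d=F, m=F, p=F): φ=F but ψ=T.

No, they are not logically equivalent.


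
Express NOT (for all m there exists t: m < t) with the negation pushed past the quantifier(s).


Negation flips each quantifier (∀↔∃) and negates the inner predicate.
¬(for all m there exists t: φ) = there exists m for all t: ¬φ.

there exists m for all t: NOT(m < t)


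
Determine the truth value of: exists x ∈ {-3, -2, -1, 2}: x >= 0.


Evaluate the predicate on each element: -3:False, -2:False, -1:False, 2:True.
Witness x = 2 satisfies the predicate.

True


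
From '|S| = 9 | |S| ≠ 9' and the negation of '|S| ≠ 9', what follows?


Disjunctive syllogism: from (P ∨ Q) and ¬P, infer Q.
One disjunct, '|S| ≠ 9', is ruled out; the other must hold.

|S| = 9


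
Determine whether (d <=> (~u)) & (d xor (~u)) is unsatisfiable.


Truth table over {d, u}:
d | u | φ
---------
False | False | False
True | False | False
False | True | False
True | True | False
Every row is false.

Yes, it is a contradiction.


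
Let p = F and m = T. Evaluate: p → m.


Implication is false only when antecedent is true and consequent is false.
Substitute: p=F, m=T.
F → T evaluates to T.

T


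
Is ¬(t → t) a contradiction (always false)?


Truth table over {t}:
t | φ
-----
F | F
T | F
Every row is false.

Yes, it is a contradiction.


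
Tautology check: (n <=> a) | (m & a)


Build the truth table over {a, m, n}:
a | m | n | φ
-------------
False | False | False | True
True | False | False | False
False | True | False | True
True | True | False | True
False | False | True | False
True | False | True | True
False | True | True | False
True | True | True | True
Counterexample at row 2: with a=True, m=False, n=False, the formula is False.

No, it is not a tautology.


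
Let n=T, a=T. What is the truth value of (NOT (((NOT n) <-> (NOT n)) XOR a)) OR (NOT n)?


Substitute n=T, a=T:
NOT n = F
NOT n = F
(NOT n) <-> (NOT n) = F <-> F = T
((NOT n) <-> (NOT n)) XOR a = T XOR T = F
NOT (((NOT n) <-> (NOT n)) XOR a) = T
NOT n = F
(NOT (((NOT n) <-> (NOT n)) XOR a)) OR (NOT n) = T OR F = T

T


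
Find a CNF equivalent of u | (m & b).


Step 1: Distribute ∨ over ∧: u ∨ (m ∧ b) = (u ∨ m) ∧ (u ∨ b).

(u | m) & (u | b)


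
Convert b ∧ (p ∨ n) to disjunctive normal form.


Step 1: Distribute ∧ over ∨: b ∧ (p ∨ n) = (b ∧ p) ∨ (b ∧ n).

(b ∧ p) ∨ (b ∧ n)


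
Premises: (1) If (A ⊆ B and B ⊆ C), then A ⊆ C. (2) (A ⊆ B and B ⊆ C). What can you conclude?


Modus ponens: from (P → Q) and P, infer Q.
P = '(A ⊆ B and B ⊆ C)' is asserted, and P → Q holds, so Q follows.

A ⊆ C.


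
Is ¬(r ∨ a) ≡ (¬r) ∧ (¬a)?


Compare truth tables:
a | r | φ | ψ
-------------
F | F | T | T
T | F | F | F
F | T | F | F
T | T | F | F
The columns φ and ψ agree on every row.

Yes, they are logically equivalent.


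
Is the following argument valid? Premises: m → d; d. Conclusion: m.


This is affirming the consequent (fallacy). There exist truth assignments where the premises are all true but the conclusion is false.

Invalid.


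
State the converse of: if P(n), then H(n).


The converse of (P → Q) is (Q → P). It is not in general equivalent to the original.
Here P = 'P(n)' and Q = 'H(n)'.

If H(n), then P(n).


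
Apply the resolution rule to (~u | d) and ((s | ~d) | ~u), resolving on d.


The clauses contain complementary literals d and ~d.
Resolution eliminates this pair and disjoins the remaining literals (merging duplicates).

(~u | s)


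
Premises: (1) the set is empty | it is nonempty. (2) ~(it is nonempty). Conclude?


Disjunctive syllogism: from (P ∨ Q) and ¬P, infer Q.
One disjunct, 'it is nonempty', is ruled out; the other must hold.

the set is empty


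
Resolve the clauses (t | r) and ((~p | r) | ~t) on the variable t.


The clauses contain complementary literals t and ~t.
Resolution eliminates this pair and disjoins the remaining literals (merging duplicates).

(r | ~p)


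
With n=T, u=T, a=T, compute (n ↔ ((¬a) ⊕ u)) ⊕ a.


Substitute n=T, u=T, a=T:
¬a = F
(¬a) ⊕ u = F ⊕ T = T
n ↔ ((¬a) ⊕ u) = T ↔ T = T
(n ↔ ((¬a) ⊕ u)) ⊕ a = T ⊕ T = F

F


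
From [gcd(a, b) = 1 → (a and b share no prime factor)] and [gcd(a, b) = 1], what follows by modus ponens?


Modus ponens: from (P → Q) and P, infer Q.
P = 'gcd(a, b) = 1' is asserted, and P → Q holds, so Q follows.

(a and b share no prime factor).


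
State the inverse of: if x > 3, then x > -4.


The inverse of (P → Q) is (¬P → ¬Q). It is equivalent to the converse, not to the original.
Here P = 'x > 3' and Q = 'x > -4'.

If not (x > 3), then not (x > -4).


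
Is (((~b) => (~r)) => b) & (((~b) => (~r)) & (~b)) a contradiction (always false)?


Truth table over {b, r}:
b | r | φ
---------
False | False | False
True | False | False
False | True | False
True | True | False
Every row is false.

Yes, it is a contradiction.


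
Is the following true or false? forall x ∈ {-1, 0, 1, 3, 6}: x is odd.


Evaluate the predicate on each element: -1:True, 0:False, 1:True, 3:True, 6:False.
Counterexample x = 0 fails the predicate.

False


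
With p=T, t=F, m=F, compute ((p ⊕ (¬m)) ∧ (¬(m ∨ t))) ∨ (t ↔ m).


Substitute p=T, t=F, m=F:
¬m = T
p ⊕ (¬m) = T ⊕ T = F
m ∨ t = F ∨ F = F
¬(m ∨ t) = T
(p ⊕ (¬m)) ∧ (¬(m ∨ t)) = F ∧ T = F
t ↔ m = F ↔ F = T
((p ⊕ (¬m)) ∧ (¬(m ∨ t))) ∨ (t ↔ m) = F ∨ T = T

T


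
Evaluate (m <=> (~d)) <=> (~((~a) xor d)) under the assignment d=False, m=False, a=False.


Substitute d=False, m=False, a=False:
~d = True
m <=> (~d) = False <=> True = False
~a = True
(~a) xor d = True xor False = True
~((~a) xor d) = False
(m <=> (~d)) <=> (~((~a) xor d)) = False <=> False = True

True


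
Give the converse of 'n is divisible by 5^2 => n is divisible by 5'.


The converse of (P → Q) is (Q → P). It is not in general equivalent to the original.
Here P = 'n is divisible by 5^2' and Q = 'n is divisible by 5'.

If n is divisible by 5, then n is divisible by 5^2.


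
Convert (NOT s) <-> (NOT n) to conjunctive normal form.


Step 1: Rewrite (¬s) ↔ (¬n) as ((¬s) → (¬n)) ∧ ((¬n) → (¬s)).
Step 2: Rewrite each implication as a disjunction.
Step 3: Eliminate any double negations (¬¬X = X).

(s OR (NOT n)) AND (n OR (NOT s))


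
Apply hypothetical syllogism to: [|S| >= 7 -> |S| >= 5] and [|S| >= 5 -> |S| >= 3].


Hypothetical syllogism: from (P → Q) and (Q → R), infer (P → R).
Chain the two implications through the shared middle term '|S| >= 5'.

|S| >= 7 -> |S| >= 3


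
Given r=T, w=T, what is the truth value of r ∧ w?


Conjunction is true only when both operands are true.
Substitute: r=T, w=T.
T ∧ T evaluates to T.

T


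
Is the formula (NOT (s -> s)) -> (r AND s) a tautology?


Build the truth table over {r, s}:
r | s | φ
---------
F | F | T
T | F | T
F | T | T
T | T | T
Every row evaluates to true.

Yes, it is a tautology.


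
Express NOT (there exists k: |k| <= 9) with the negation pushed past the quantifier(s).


¬(for all x: φ) = there exists x: ¬φ, and ¬(there exists x: φ) = for all x: ¬φ.
Apply to the existential statement.

for all k: NOT(|k| <= 9)


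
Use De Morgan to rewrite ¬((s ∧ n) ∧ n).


De Morgan: the negation of a conjunction is the disjunction of the negations.
Distribute ¬ across ∧, flipping it to ∨, and negate each literal.

((¬s) ∨ (¬n)) ∨ (¬n)


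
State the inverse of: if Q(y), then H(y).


The inverse of (P → Q) is (¬P → ¬Q). It is equivalent to the converse, not to the original.
Here P = 'Q(y)' and Q = 'H(y)'.

If not (Q(y)), then not (H(y)).


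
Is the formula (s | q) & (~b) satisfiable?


Search for a satisfying assignment over {b, q, s}.
Try b=False, q=True, s=False: the formula evaluates to True.
A satisfying assignment exists.

Satisfiable.


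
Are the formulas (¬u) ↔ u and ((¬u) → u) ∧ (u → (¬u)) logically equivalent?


Compare truth tables:
u | φ | ψ
---------
F | F | F
T | F | F
The columns φ and ψ agree on every row.

Yes, they are logically equivalent.


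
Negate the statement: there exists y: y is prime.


¬(for all x: φ) = there exists x: ¬φ, and ¬(there exists x: φ) = for all x: ¬φ.
Apply to the existential statement.

for all y: NOT(y is prime)


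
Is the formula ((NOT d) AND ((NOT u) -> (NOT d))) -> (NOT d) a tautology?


Build the truth table over {d, u}:
d | u | φ
---------
F | F | T
T | F | T
F | T | T
T | T | T
Every row evaluates to true.

Yes, it is a tautology.


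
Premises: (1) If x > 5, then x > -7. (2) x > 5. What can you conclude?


Modus ponens: from (P → Q) and P, infer Q.
P = 'x > 5' is asserted, and P → Q holds, so Q follows.

x > -7.


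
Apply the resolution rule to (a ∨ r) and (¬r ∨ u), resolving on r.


The clauses contain complementary literals r and ¬r.
Resolution eliminates this pair and disjoins the remaining literals (merging duplicates).

(a ∨ u)


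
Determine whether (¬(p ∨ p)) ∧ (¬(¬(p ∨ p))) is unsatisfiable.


Truth table over {p}:
p | φ
-----
F | F
T | F
Every row is false.

Yes, it is a contradiction.


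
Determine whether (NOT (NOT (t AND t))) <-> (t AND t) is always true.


Build the truth table over {t}:
t | φ
-----
F | T
T | T
Every row evaluates to true.

Yes, it is a tautology.


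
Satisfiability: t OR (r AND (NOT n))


Search for a satisfying assignment over {n, r, t}.
Try n=F, r=T, t=F: the formula evaluates to T.
A satisfying assignment exists.

Satisfiable.


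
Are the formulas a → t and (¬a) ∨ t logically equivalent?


Compare truth tables:
a | t | φ | ψ
-------------
F | F | T | T
T | F | F | F
F | T | T | T
T | T | T | T
The columns φ and ψ agree on every row.

Yes, they are logically equivalent.


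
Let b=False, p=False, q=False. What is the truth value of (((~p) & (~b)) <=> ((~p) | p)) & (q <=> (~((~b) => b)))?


Substitute b=False, p=False, q=False:
… (earlier sub-steps elided)
~b = True
(~p) & (~b) = True & True = True
~p = True
(~p) | p = True | False = True
((~p) & (~b)) <=> ((~p) | p) = True <=> True = True
~b = True
(~b) => b = True => False = False
~((~b) => b) = True
q <=> (~((~b) => b)) = False <=> True = False
(((~p) & (~b)) <=> ((~p) | p)) & (q <=> (~((~b) => b))) = True & False = False

False


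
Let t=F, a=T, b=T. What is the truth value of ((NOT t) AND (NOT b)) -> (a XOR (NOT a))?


Substitute t=F, a=T, b=T:
NOT t = T
NOT b = F
(NOT t) AND (NOT b) = T AND F = F
NOT a = F
a XOR (NOT a) = T XOR F = T
((NOT t) AND (NOT b)) -> (a XOR (NOT a)) = F -> T = T

T


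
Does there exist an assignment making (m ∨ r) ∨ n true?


Search for a satisfying assignment over {m, n, r}.
Try m=T, n=F, r=F: the formula evaluates to T.
A satisfying assignment exists.

Satisfiable.


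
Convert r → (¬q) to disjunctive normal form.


Step 1: Rewrite r → (¬q) as ¬r ∨ (¬q).

(¬r) ∨ (¬q)


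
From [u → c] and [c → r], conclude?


Hypothetical syllogism: from (P → Q) and (Q → R), infer (P → R).
Chain the two implications through the shared middle term 'c'.

u → r


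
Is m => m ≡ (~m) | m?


Compare truth tables:
m | φ | ψ
---------
False | True | True
True | True | True
The columns φ and ψ agree on every row.

Yes, they are logically equivalent.


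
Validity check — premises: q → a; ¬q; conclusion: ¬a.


This is denying the antecedent (fallacy). There exist truth assignments where the premises are all true but the conclusion is false.

Invalid.


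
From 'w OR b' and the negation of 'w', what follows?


Disjunctive syllogism: from (P ∨ Q) and ¬P, infer Q.
One disjunct, 'w', is ruled out; the other must hold.

b


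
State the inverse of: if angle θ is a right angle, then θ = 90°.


The inverse of (P → Q) is (¬P → ¬Q). It is equivalent to the converse, not to the original.
Here P = 'angle θ is a right angle' and Q = 'θ = 90°'.

If not (angle θ is a right angle), then not (θ = 90°).


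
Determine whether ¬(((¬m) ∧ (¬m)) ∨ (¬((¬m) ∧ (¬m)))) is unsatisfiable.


Truth table over {m}:
m | φ
-----
F | F
T | F
Every row is false.

Yes, it is a contradiction.


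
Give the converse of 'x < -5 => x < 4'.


The converse of (P → Q) is (Q → P). It is not in general equivalent to the original.
Here P = 'x < -5' and Q = 'x < 4'.

If x < 4, then x < -5.


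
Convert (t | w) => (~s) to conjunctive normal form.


Step 1: Rewrite as ¬(t ∨ w) ∨ (¬s) = (¬t ∧ ¬w) ∨ (¬s).
Step 2: Distribute ∨ over ∧.

((~t) | (~s)) & ((~w) | (~s))


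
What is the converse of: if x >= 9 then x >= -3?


The converse of (P → Q) is (Q → P). It is not in general equivalent to the original.
Here P = 'x >= 9' and Q = 'x >= -3'.

If x >= -3, then x >= 9.


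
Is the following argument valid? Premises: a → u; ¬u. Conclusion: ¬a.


This matches the form of modus tollens: the conclusion follows in every model of the premises.

Valid.


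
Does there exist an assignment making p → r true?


Search for a satisfying assignment over {p, r}.
Try p=F, r=F: the formula evaluates to T.
A satisfying assignment exists.

Satisfiable.


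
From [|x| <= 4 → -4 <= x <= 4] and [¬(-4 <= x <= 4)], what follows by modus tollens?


Modus tollens: from (P → Q) and ¬Q, infer ¬P.
Q = '-4 <= x <= 4' is denied; since P → Q, P must also fail.

Not (|x| <= 4).


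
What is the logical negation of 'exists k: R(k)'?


¬(forall x: φ) = exists x: ¬φ, and ¬(exists x: φ) = forall x: ¬φ.
Apply to the existential statement.

forall k: ~(R(k))


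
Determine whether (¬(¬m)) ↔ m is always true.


Build the truth table over {m}:
m | φ
-----
F | T
T | T
Every row evaluates to true.

Yes, it is a tautology.


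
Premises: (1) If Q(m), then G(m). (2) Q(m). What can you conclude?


Modus ponens: from (P → Q) and P, infer Q.
P = 'Q(m)' is asserted, and P → Q holds, so Q follows.

G(m).


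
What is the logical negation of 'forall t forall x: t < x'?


Negation flips each quantifier (∀↔∃) and negates the inner predicate.
¬(forall t forall x: φ) = exists t exists x: ¬φ.

exists t exists x: ~(t < x)


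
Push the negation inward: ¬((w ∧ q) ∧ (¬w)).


De Morgan: the negation of a conjunction is the disjunction of the negations.
Distribute ¬ across ∧, flipping it to ∨, and negate each literal.

((¬w) ∨ (¬q)) ∨ w


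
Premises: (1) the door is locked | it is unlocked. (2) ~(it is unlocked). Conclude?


Disjunctive syllogism: from (P ∨ Q) and ¬P, infer Q.
One disjunct, 'it is unlocked', is ruled out; the other must hold.

the door is locked


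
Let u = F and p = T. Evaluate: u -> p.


Implication is false only when antecedent is true and consequent is false.
Substitute: u=F, p=T.
F -> T evaluates to T.

T


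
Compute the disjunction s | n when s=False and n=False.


Disjunction is false only when both operands are false.
Substitute: s=False, n=False.
False | False evaluates to False.

False


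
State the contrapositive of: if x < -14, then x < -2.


The contrapositive of (P → Q) is (¬Q → ¬P); it is logically equivalent to the original.
Here P = 'x < -14' and Q = 'x < -2'.

If not (x < -2), then not (x < -14).


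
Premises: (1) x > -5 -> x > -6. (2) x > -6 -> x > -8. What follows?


Hypothetical syllogism: from (P → Q) and (Q → R), infer (P → R).
Chain the two implications through the shared middle term 'x > -6'.

x > -5 -> x > -8


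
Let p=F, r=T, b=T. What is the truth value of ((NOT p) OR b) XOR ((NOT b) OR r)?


Substitute p=F, r=T, b=T:
NOT p = T
(NOT p) OR b = T OR T = T
NOT b = F
(NOT b) OR r = F OR T = T
((NOT p) OR b) XOR ((NOT b) OR r) = T XOR T = F

F


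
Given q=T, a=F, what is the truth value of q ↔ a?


Biconditional is true when both operands have the same truth value.
Substitute: q=T, a=F.
T ↔ F evaluates to F.

F


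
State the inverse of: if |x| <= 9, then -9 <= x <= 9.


The inverse of (P → Q) is (¬P → ¬Q). It is equivalent to the converse, not to the original.
Here P = '|x| <= 9' and Q = '-9 <= x <= 9'.

If not (|x| <= 9), then not (-9 <= x <= 9).


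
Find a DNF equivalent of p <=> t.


Step 1: p ↔ t is true exactly when both agree: (p ∧ t) ∨ (¬p ∧ ¬t).

(p & t) | ((~p) & (~t))


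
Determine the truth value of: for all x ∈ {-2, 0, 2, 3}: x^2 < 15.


Evaluate the predicate on each element: -2:T, 0:T, 2:T, 3:T.
Every element satisfies the predicate.

T


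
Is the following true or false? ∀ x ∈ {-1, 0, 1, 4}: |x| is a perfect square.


Evaluate the predicate on each element: -1:T, 0:T, 1:T, 4:T.
Every element satisfies the predicate.

T


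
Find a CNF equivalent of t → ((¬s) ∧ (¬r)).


Step 1: Rewrite t → ((¬s) ∧ (¬r)) as ¬t ∨ ((¬s) ∧ (¬r)).
Step 2: Distribute ∨ over ∧.

((¬t) ∨ (¬s)) ∧ ((¬t) ∨ (¬r))


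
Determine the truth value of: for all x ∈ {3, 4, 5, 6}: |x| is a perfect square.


Evaluate the predicate on each element: 3:F, 4:T, 5:F, 6:F.
Counterexample x = 3 fails the predicate.

F


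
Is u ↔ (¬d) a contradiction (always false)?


Truth table over {d, u}:
d | u | φ
---------
F | F | F
T | F | T
F | T | T
T | T | F
Satisfying assignment at row 2: d=T, u=F gives T.

No, it is not a contradiction.


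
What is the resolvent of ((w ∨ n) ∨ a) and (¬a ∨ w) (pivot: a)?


The clauses contain complementary literals a and ¬a.
Resolution eliminates this pair and disjoins the remaining literals (merging duplicates).

(n ∨ w)


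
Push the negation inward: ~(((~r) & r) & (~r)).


De Morgan: the negation of a conjunction is the disjunction of the negations.
Distribute ~ across &, flipping it to |, and negate each literal.

(r | (~r)) | r


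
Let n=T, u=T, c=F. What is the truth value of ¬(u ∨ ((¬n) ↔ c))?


Substitute n=T, u=T, c=F:
¬n = F
(¬n) ↔ c = F ↔ F = T
u ∨ ((¬n) ↔ c) = T ∨ T = T
¬(u ∨ ((¬n) ↔ c)) = F

F


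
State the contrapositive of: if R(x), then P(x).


The contrapositive of (P → Q) is (¬Q → ¬P); it is logically equivalent to the original.
Here P = 'R(x)' and Q = 'P(x)'.

If not (P(x)), then not (R(x)).


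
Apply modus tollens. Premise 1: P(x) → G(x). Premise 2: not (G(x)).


Modus tollens: from (P → Q) and ¬Q, infer ¬P.
Q = 'G(x)' is denied; since P → Q, P must also fail.

Not (P(x)).


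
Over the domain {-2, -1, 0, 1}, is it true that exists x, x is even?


Evaluate the predicate on each element: -2:True, -1:False, 0:True, 1:False.
Witness x = -2 satisfies the predicate.

True


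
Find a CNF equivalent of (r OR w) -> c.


Step 1: Rewrite as ¬(r ∨ w) ∨ c = (¬r ∧ ¬w) ∨ c.
Step 2: Distribute ∨ over ∧.

((NOT r) OR c) AND ((NOT w) OR c)


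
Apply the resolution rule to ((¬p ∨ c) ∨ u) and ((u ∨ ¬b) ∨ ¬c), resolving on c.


The clauses contain complementary literals c and ¬c.
Resolution eliminates this pair and disjoins the remaining literals (merging duplicates).

((u ∨ ¬p) ∨ ¬b)


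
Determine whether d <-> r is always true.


Build the truth table over {d, r}:
d | r | φ
---------
F | F | T
T | F | F
F | T | F
T | T | T
Counterexample at row 2: with d=T, r=F, the formula is F.

No, it is not a tautology.


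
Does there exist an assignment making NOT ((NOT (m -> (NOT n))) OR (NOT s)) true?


Search for a satisfying assignment over {m, n, s}.
Try m=F, n=F, s=T: the formula evaluates to T.
A satisfying assignment exists.

Satisfiable.


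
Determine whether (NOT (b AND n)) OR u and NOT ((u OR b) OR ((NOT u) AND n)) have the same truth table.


Compare truth tables:
b | n | u | φ | ψ
-----------------
F | F | F | T | T
T | F | F | T | F
F | T | F | T | F
T | T | F | F | F
F | F | T | T | F
T | F | T | T | F
F | T | T | T | F
T | T | T | T | F
They differ at row 2 (b=T, n=F, u=F): φ=T but ψ=F.

No, they are not logically equivalent.


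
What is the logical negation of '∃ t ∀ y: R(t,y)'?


Negation flips each quantifier (∀↔∃) and negates the inner predicate.
¬(∃ t ∀ y: φ) = ∀ t ∃ y: ¬φ.

∀ t ∃ y: ¬(R(t,y))


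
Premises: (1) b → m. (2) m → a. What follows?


Hypothetical syllogism: from (P → Q) and (Q → R), infer (P → R).
Chain the two implications through the shared middle term 'm'.

b → a


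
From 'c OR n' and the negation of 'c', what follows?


Disjunctive syllogism: from (P ∨ Q) and ¬P, infer Q.
One disjunct, 'c', is ruled out; the other must hold.

n


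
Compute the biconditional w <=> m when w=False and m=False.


Biconditional is true when both operands have the same truth value.
Substitute: w=False, m=False.
False <=> False evaluates to True.

True


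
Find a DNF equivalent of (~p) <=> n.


Step 1: (¬p) ↔ n is true exactly when both agree: ((¬p) ∧ n) ∨ (¬(¬p) ∧ ¬n).
Step 2: Eliminate any double negations (¬¬X = X).

((~p) & n) | (p & (~n))


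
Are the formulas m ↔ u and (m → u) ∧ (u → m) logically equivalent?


Compare truth tables:
m | u | φ | ψ
-------------
F | F | T | T
T | F | F | F
F | T | F | F
T | T | T | T
The columns φ and ψ agree on every row.

Yes, they are logically equivalent.


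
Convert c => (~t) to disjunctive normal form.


Step 1: Rewrite c → (¬t) as ¬c ∨ (¬t).

(~c) | (~t)


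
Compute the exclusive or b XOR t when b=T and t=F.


Exclusive or is true when exactly one operand is true.
Substitute: b=T, t=F.
T XOR F evaluates to T.

T


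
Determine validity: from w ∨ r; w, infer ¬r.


This is affirming a disjunct (fallacy). There exist truth assignments where the premises are all true but the conclusion is false.

Invalid.


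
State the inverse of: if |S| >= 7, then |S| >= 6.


The inverse of (P → Q) is (¬P → ¬Q). It is equivalent to the converse, not to the original.
Here P = '|S| >= 7' and Q = '|S| >= 6'.

If not (|S| >= 7), then not (|S| >= 6).


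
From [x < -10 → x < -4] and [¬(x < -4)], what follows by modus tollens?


Modus tollens: from (P → Q) and ¬Q, infer ¬P.
Q = 'x < -4' is denied; since P → Q, P must also fail.

Not (x < -10).


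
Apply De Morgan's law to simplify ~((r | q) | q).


De Morgan: the negation of a disjunction is the conjunction of the negations.
Distribute ~ across |, flipping it to &, and negate each literal.

((~r) & (~q)) & (~q)


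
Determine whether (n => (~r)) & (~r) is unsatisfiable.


Truth table over {n, r}:
n | r | φ
---------
False | False | True
True | False | True
False | True | False
True | True | False
Satisfying assignment at row 1: n=False, r=False gives True.

No, it is not a contradiction.


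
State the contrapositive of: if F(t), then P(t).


The contrapositive of (P → Q) is (¬Q → ¬P); it is logically equivalent to the original.
Here P = 'F(t)' and Q = 'P(t)'.

If not (P(t)), then not (F(t)).


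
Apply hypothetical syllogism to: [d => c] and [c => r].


Hypothetical syllogism: from (P → Q) and (Q → R), infer (P → R).
Chain the two implications through the shared middle term 'c'.

d => r


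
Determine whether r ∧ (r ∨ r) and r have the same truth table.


Compare truth tables:
r | φ | ψ
---------
F | F | F
T | T | T
The columns φ and ψ agree on every row.

Yes, they are logically equivalent.


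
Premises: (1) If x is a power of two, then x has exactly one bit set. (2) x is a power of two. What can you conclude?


Modus ponens: from (P → Q) and P, infer Q.
P = 'x is a power of two' is asserted, and P → Q holds, so Q follows.

x has exactly one bit set.


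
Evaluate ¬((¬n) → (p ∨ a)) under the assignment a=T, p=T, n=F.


Substitute a=T, p=T, n=F:
¬n = T
p ∨ a = T ∨ T = T
(¬n) → (p ∨ a) = T → T = T
¬((¬n) → (p ∨ a)) = F

F


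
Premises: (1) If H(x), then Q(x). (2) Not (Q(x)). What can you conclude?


Modus tollens: from (P → Q) and ¬Q, infer ¬P.
Q = 'Q(x)' is denied; since P → Q, P must also fail.

Not (H(x)).


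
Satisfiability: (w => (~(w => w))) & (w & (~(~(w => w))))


Check all 2 assignments over {w}:
w | φ
-----
False | False
True | False
No assignment makes the formula true.

Unsatisfiable.


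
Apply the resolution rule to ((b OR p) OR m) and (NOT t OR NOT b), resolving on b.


The clauses contain complementary literals b and NOTb.
Resolution eliminates this pair and disjoins the remaining literals (merging duplicates).

((m OR p) OR NOT t)


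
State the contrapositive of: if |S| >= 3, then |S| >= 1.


The contrapositive of (P → Q) is (¬Q → ¬P); it is logically equivalent to the original.
Here P = '|S| >= 3' and Q = '|S| >= 1'.

If not (|S| >= 1), then not (|S| >= 3).


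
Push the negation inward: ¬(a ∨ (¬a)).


De Morgan: the negation of a disjunction is the conjunction of the negations.
Distribute ¬ across ∨, flipping it to ∧, and negate each literal.

(¬a) ∧ a


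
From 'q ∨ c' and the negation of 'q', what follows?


Disjunctive syllogism: from (P ∨ Q) and ¬P, infer Q.
One disjunct, 'q', is ruled out; the other must hold.

c


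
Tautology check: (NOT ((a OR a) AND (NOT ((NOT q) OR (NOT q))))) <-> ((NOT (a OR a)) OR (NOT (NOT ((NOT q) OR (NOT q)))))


Build the truth table over {a, q}:
a | q | φ
---------
F | F | T
T | F | T
F | T | T
T | T | T
Every row evaluates to true.

Yes, it is a tautology.


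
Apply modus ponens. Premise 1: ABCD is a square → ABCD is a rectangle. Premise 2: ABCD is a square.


Modus ponens: from (P → Q) and P, infer Q.
P = 'ABCD is a square' is asserted, and P → Q holds, so Q follows.

ABCD is a rectangle.


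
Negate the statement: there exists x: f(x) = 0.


¬(for all x: φ) = there exists x: ¬φ, and ¬(there exists x: φ) = for all x: ¬φ.
Apply to the existential statement.

for all x: NOT(f(x) = 0)


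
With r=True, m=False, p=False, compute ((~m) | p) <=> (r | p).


Substitute r=True, m=False, p=False:
~m = True
(~m) | p = True | False = True
r | p = True | False = True
((~m) | p) <=> (r | p) = True <=> True = True

True


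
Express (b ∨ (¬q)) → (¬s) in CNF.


Step 1: Rewrite as ¬(b ∨ (¬q)) ∨ (¬s) = (¬b ∧ ¬(¬q)) ∨ (¬s).
Step 2: Distribute ∨ over ∧.
Step 3: Eliminate any double negations (¬¬X = X).

((¬b) ∨ (¬s)) ∧ (q ∨ (¬s))


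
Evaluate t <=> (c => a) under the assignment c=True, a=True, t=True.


Substitute c=True, a=True, t=True:
c => a = True => True = True
t <=> (c => a) = True <=> True = True

True


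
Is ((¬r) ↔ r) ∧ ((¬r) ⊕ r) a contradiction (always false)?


Truth table over {r}:
r | φ
-----
F | F
T | F
Every row is false.

Yes, it is a contradiction.


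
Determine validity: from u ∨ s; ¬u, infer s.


This matches the form of disjunctive syllogism: the conclusion follows in every model of the premises.

Valid.


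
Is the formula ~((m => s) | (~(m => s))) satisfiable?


Check all 4 assignments over {m, s}:
m | s | φ
---------
False | False | False
True | False | False
False | True | False
True | True | False
No assignment makes the formula true.

Unsatisfiable.


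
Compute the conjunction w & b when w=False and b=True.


Conjunction is true only when both operands are true.
Substitute: w=False, b=True.
False & True evaluates to False.

False
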